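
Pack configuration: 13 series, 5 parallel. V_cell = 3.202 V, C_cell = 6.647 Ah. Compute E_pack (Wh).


E = Ns * Vcell * Np * Ccell = 13 * 3.202 * 5 * 6.647 = 1383 Wh

1383 Wh


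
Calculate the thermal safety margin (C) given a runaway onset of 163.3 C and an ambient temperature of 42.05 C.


Safety margin = 163.3 C - 42.05 C = 121.25 C

121.25 C


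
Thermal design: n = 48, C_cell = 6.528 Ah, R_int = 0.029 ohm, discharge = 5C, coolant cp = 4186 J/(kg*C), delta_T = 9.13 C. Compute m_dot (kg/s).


Step 1: I = 5 * 6.528 = 32.64 A
Step 2: Q_cell = I^2 * R = 32.64^2 * 0.029 = 30.896 W
Step 3: Q_total = 48 * 30.896 = 1483 W
Step 4: m_dot = Q_total / (cp * dT) = 1483 / (4186 * 9.13) = 0.03880 kg/s

0.03880 kg/s


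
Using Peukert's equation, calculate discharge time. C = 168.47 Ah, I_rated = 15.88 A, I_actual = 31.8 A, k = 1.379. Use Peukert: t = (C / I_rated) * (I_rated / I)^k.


Step 1: t_rated = C / I_rated = 168.47 / 15.88 = 10.609 hr
Step 2: ratio = 15.88 / 31.8 = 0.49937
Step 3: ratio^k = 0.49937^1.379 = 0.38382
Step 4: t = t_rated * ratio^k = 10.609 * 0.38382 = 4.072 hr

4.072 hr


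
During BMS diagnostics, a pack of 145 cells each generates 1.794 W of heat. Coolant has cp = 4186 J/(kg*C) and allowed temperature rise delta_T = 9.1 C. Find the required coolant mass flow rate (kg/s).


Step 1: Total heat Q = 145 * 1.794 W = 260.13 W
Step 2: denom = cp * dT = 4186 * 9.1 = 38093
Step 3: m_dot = 260.13 / 38093 = 0.006829 kg/s

0.006829 kg/s


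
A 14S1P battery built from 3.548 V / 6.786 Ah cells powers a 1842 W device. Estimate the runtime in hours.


Step 1: E_pack = Ns * V_cell * Np * C_cell = 14 * 3.548 * 1 * 6.786 = 337.07 Wh
Step 2: t = E_pack / P = 337.07 / 1842 = 0.1830 hr

0.1830 hr


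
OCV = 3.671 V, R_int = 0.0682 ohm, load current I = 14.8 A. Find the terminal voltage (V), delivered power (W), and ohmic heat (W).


Step 1: V_terminal = OCV - I*R = 3.671 - 14.8 * 0.0682 = 2.6616 V
Step 2: P_out = V_terminal * I = 2.6616 * 14.8 = 39.39 W
Step 3: Q = I^2 * R = 14.8^2 * 0.0682 = 14.94 W

V=2.6616 V, P=39.39 W, Q=14.94 W


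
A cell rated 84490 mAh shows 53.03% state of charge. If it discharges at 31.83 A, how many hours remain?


Convert: C_total = 84490 mAh = 84.49 Ah
Step 1: remaining = SOC/100 * C_total = 53.03/100 * 84.49 = 44.805 Ah
Step 2: t = remaining / I = 44.805 / 31.83 = 1.408 hr

1.408 hr


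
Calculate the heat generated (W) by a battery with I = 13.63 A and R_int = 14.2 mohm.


Convert: R = 14.2 mohm = 0.0142 ohm
Q = I^2 * R = 13.63^2 * 0.0142 = 2.638 W

2.638 W


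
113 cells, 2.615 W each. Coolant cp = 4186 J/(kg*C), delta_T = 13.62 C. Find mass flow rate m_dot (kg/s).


Step 1: Total heat Q = 113 * 2.615 W = 295.5 W
Step 2: denom = cp * dT = 4186 * 13.62 = 57013
Step 3: m_dot = 295.5 / 57013 = 0.005183 kg/s

0.005183 kg/s


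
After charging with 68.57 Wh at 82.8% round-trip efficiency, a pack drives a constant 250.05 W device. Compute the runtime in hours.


Step 1: E_discharge = eta/100 * E_charge = 82.8/100 * 68.57 = 56.776 Wh
Step 2: t = E_discharge / P = 56.776 / 250.05 = 0.2271 hr

0.2271 hr


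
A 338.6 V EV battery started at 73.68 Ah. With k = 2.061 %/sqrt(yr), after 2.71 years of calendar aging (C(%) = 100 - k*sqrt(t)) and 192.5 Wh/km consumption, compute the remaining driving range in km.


Step 1: capacity retention = 100 - 2.061 * sqrt(2.71) = 100 - 2.061 * 1.6462 = 96.607%
Step 2: C_now = 73.68 * 96.607/100 = 71.18 Ah
Step 3: E_pack = V * C_now = 338.6 * 71.18 = 24102 Wh
Step 4: range = E_pack / consumption = 24102 / 192.5 = 125.2 km

125.2 km


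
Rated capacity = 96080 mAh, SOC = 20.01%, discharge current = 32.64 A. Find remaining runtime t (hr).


Convert: C_total = 96080 mAh = 96.08 Ah
Step 1: remaining = SOC/100 * C_total = 20.01/100 * 96.08 = 19.226 Ah
Step 2: t = remaining / I = 19.226 / 32.64 = 0.5890 hr

0.5890 hr


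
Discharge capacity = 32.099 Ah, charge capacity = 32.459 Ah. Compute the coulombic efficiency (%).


Coulombic efficiency = 32.099/32.459 * 100% = 98.89%

98.89%


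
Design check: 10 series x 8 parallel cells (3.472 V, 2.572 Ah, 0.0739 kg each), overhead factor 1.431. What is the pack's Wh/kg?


Step 1: V_pack = 10 * 3.472 = 34.72 V
Step 2: C_pack = 8 * 2.572 = 20.576 Ah
Step 3: E_pack = V_pack * C_pack = 34.72 * 20.576 = 714.4 Wh
Step 4: m_pack = 10 * 8 * 0.0739 * 1.431 = 8.4601 kg
Step 5: ED = E_pack / m_pack = 714.4 / 8.4601 = 84.44 Wh/kg

84.44 Wh/kg


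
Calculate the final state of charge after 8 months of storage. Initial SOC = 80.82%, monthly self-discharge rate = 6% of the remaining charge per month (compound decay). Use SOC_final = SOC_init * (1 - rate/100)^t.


decay = (1 - 6/100)^8 = 0.60957
SOC_final = 80.82 * 0.60957 = 49.27%

49.27%


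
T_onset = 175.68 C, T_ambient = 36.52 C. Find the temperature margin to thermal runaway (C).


margin = T_onset - T_ambient = 175.68 - 36.52 = 139.16 C

139.16 C


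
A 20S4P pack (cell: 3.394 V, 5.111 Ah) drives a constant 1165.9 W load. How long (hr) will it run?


Step 1: E_pack = Ns * V_cell * Np * C_cell = 20 * 3.394 * 4 * 5.111 = 1387.7 Wh
Step 2: t = E_pack / P = 1387.7 / 1165.9 = 1.190 hr

1.190 hr


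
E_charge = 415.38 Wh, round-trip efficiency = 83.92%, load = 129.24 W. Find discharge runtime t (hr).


Step 1: E_discharge = eta/100 * E_charge = 83.92/100 * 415.38 = 348.59 Wh
Step 2: t = E_discharge / P = 348.59 / 129.24 = 2.697 hr

2.697 hr


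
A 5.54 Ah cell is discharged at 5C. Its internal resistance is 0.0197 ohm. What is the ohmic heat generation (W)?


Step 1: I = C_rate * capacity = 5 * 5.54 = 27.7 A
Step 2: Q = I^2 * R = 27.7^2 * 0.0197 = 767.29 * 0.0197 = 15.12 W

15.12 W


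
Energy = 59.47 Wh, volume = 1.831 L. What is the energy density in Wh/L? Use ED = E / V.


ED = E / V = 59.47 / 1.831 = 32.48 Wh/L

32.48 Wh/L


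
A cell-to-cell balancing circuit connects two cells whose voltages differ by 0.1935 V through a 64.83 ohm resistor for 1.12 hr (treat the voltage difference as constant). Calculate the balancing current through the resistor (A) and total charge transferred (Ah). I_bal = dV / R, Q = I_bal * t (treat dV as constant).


I_bal = dV / R = 0.1935 / 64.83 = 0.0029847 A
Q = I_bal * t = 0.0029847 * 1.12 = 0.003343 Ah

I=0.0029847 A, Q=0.003343 Ah


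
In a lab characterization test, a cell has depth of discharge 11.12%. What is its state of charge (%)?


SOC = 100 - DOD = 100 - 11.12 = 88.88%

88.88%


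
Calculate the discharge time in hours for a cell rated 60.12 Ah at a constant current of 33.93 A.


t = capacity / current = 60.12 / 33.93 = 1.772 hr

1.772 hr


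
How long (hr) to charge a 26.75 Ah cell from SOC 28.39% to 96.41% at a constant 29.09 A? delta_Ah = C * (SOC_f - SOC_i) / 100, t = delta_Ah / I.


Step 1: dSOC = 96.41% - 28.39% = 68.02%
Step 2: delta_Ah = 26.75 * 68.02 / 100 = 18.195 Ah
Step 3: t = 18.195 / 29.09 = 0.6255 hr

0.6255 hr


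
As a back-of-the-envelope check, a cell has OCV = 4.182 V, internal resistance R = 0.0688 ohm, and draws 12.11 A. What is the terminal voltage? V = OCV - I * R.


IR drop = 12.11 * 0.0688 = 0.83317 V
V = 4.182 - 0.83317 = 3.349 V

3.349 V


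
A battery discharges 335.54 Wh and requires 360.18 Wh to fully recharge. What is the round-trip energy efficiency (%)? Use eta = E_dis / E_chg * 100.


Round-trip efficiency = 335.54/360.18 * 100% = 93.16%

93.16%


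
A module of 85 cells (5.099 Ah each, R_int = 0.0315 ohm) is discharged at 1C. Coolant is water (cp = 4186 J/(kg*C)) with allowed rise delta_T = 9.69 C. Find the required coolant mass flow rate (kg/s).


Step 1: I = 1 * 5.099 = 5.099 A
Step 2: Q_cell = I^2 * R = 5.099^2 * 0.0315 = 0.81899 W
Step 3: Q_total = 85 * 0.81899 = 69.614 W
Step 4: m_dot = Q_total / (cp * dT) = 69.614 / (4186 * 9.69) = 0.001716 kg/s

0.001716 kg/s


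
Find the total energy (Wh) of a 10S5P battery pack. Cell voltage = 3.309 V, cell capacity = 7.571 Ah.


V_pack = 10 * 3.309 = 33.09 V
C_pack = 5 * 7.571 = 37.855 Ah
E = V_pack * C_pack = 33.09 * 37.855 = 1253 Wh

1253 Wh


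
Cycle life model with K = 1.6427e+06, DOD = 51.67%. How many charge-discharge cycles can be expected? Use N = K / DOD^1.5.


DOD^1.5 = 371.41
N = K / DOD^1.5 = 1.6427e+06 / 371.41 = 4423

4423 cycles


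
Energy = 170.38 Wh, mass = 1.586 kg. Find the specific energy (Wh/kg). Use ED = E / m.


ED = E / m = 170.38 / 1.586 = 107.4 Wh/kg

107.4 Wh/kg


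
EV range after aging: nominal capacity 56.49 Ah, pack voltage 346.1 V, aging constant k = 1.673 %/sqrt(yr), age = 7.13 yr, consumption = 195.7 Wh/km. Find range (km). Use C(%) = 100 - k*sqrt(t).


Step 1: capacity retention = 100 - 1.673 * sqrt(7.13) = 100 - 1.673 * 2.6702 = 95.533%
Step 2: C_now = 56.49 * 95.533/100 = 53.967 Ah
Step 3: E_pack = V * C_now = 346.1 * 53.967 = 18678 Wh
Step 4: range = E_pack / consumption = 18678 / 195.7 = 95.44 km

95.44 km


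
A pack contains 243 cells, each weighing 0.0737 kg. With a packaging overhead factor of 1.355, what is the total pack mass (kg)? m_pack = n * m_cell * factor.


Cell mass sum = 243 * 0.0737 = 17.909 kg
With overhead 1.355: m_pack = 17.909 * 1.355 = 24.27 kg

24.27 kg


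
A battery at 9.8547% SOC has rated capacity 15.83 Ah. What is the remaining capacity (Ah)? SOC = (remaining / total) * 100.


remaining = SOC / 100 * total = 9.8547 / 100 * 15.83 = 1.560 Ah

1.560 Ah


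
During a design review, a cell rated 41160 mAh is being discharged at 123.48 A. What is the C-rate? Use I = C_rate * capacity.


Convert: capacity = 41160 mAh = 41.16 Ah
Rearranging: C_rate = 123.48 / 41.16 = 3C

3C


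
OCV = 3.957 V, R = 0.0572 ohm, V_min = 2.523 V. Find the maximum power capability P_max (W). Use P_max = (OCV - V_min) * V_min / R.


P_max = (OCV - V_min) * V_min / R = (3.957 - 2.523) * 2.523 / 0.0572 = 1.434 * 2.523 / 0.0572 = 63.25 W

63.25 W


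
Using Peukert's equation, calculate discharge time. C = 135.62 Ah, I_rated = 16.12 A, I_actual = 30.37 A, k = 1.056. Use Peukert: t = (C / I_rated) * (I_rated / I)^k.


Step 1: t_rated = C / I_rated = 135.62 / 16.12 = 8.4132 hr
Step 2: ratio = 16.12 / 30.37 = 0.53079
Step 3: ratio^k = 0.53079^1.056 = 0.51229
Step 4: t = t_rated * ratio^k = 8.4132 * 0.51229 = 4.310 hr

4.310 hr


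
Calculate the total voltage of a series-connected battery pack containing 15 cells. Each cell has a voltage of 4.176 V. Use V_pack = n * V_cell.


Series voltages add: 15 * 4.176 V = 62.64 V

62.64 V


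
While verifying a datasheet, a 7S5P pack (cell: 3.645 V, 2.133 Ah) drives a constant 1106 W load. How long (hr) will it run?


Step 1: E_pack = Ns * V_cell * Np * C_cell = 7 * 3.645 * 5 * 2.133 = 272.12 Wh
Step 2: t = E_pack / P = 272.12 / 1106 = 0.2460 hr

0.2460 hr


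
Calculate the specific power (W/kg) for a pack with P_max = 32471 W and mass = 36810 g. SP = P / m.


Convert: m = 36810 g = 36.81 kg
SP = P / m = 32471 / 36.81 = 882.1 W/kg

882.1 W/kg


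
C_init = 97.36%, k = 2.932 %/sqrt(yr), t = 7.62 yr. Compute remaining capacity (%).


sqrt(t) = sqrt(7.62) = 2.7604
C_final = 97.36 - 2.932 * 2.7604 = 89.27%

89.27%


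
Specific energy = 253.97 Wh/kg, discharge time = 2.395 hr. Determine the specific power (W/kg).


Specific power = 253.97 Wh/kg / 2.395 hr = 106.0 W/kg

106.0 W/kg


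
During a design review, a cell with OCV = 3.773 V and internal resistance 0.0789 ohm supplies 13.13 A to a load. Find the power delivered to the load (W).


Step 1: V_terminal = OCV - I*R = 3.773 - 13.13 * 0.0789 = 2.737 V
Step 2: P_out = V_terminal * I = 2.737 * 13.13 = 35.94 W

35.94 W


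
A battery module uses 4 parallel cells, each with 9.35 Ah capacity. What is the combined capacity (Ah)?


Parallel capacities add: 4 * 9.35 Ah = 37.4 Ah

37.4 Ah


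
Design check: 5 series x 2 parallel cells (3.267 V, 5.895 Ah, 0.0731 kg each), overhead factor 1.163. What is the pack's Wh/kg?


Step 1: V_pack = 5 * 3.267 = 16.335 V
Step 2: C_pack = 2 * 5.895 = 11.79 Ah
Step 3: E_pack = V_pack * C_pack = 16.335 * 11.79 = 192.59 Wh
Step 4: m_pack = 5 * 2 * 0.0731 * 1.163 = 0.85015 kg
Step 5: ED = E_pack / m_pack = 192.59 / 0.85015 = 226.5 Wh/kg

226.5 Wh/kg


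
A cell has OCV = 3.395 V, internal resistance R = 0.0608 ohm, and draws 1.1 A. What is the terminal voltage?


V = OCV - I*R = 3.395 - 1.1 * 0.0608 = 3.328 V

3.328 V


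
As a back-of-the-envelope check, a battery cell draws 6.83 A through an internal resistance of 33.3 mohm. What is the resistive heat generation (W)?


Convert: R = 33.3 mohm = 0.0333 ohm
I^2 = 46.649
Q = 46.649 * 0.0333 = 1.553 W

1.553 W


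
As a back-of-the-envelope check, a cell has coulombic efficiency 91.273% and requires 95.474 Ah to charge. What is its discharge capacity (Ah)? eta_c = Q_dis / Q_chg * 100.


Q_dis = eta/100 * Q_chg = 91.273/100 * 95.474 = 87.14 Ah

87.14 Ah


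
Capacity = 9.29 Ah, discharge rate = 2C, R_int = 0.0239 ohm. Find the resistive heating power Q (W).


Step 1: I = C_rate * capacity = 2 * 9.29 = 18.58 A
Step 2: Q = I^2 * R = 18.58^2 * 0.0239 = 345.22 * 0.0239 = 8.251 W

8.251 W


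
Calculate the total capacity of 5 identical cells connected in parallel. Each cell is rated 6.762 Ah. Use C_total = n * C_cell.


Parallel capacities add: 5 * 6.762 Ah = 33.81 Ah

33.81 Ah


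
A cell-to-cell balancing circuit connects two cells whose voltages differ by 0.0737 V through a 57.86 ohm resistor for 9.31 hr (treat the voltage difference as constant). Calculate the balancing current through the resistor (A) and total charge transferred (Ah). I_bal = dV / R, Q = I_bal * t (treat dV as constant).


I_bal = dV / R = 0.0737 / 57.86 = 0.0012738 A
Q = I_bal * t = 0.0012738 * 9.31 = 0.01186 Ah

I=0.0012738 A, Q=0.01186 Ah


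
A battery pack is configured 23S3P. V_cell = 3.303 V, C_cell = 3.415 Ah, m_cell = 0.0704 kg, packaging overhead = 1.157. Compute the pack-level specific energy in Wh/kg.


Step 1: V_pack = 23 * 3.303 = 75.969 V
Step 2: C_pack = 3 * 3.415 = 10.245 Ah
Step 3: E_pack = V_pack * C_pack = 75.969 * 10.245 = 778.3 Wh
Step 4: m_pack = 23 * 3 * 0.0704 * 1.157 = 5.6202 kg
Step 5: ED = E_pack / m_pack = 778.3 / 5.6202 = 138.5 Wh/kg

138.5 Wh/kg


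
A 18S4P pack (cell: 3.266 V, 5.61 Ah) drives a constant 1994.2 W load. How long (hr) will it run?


Step 1: E_pack = Ns * V_cell * Np * C_cell = 18 * 3.266 * 4 * 5.61 = 1319.2 Wh
Step 2: t = E_pack / P = 1319.2 / 1994.2 = 0.6615 hr

0.6615 hr


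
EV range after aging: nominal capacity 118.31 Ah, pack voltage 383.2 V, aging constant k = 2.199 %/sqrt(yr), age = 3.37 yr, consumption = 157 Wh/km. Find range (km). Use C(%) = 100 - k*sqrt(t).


Step 1: capacity retention = 100 - 2.199 * sqrt(3.37) = 100 - 2.199 * 1.8358 = 95.963%
Step 2: C_now = 118.31 * 95.963/100 = 113.53 Ah
Step 3: E_pack = V * C_now = 383.2 * 113.53 = 43505 Wh
Step 4: range = E_pack / consumption = 43505 / 157 = 277.1 km

277.1 km


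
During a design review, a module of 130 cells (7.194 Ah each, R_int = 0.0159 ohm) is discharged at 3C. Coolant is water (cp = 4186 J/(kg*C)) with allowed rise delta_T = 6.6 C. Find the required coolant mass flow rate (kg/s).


Step 1: I = 3 * 7.194 = 21.582 A
Step 2: Q_cell = I^2 * R = 21.582^2 * 0.0159 = 7.4059 W
Step 3: Q_total = 130 * 7.4059 = 962.77 W
Step 4: m_dot = Q_total / (cp * dT) = 962.77 / (4186 * 6.6) = 0.03485 kg/s

0.03485 kg/s


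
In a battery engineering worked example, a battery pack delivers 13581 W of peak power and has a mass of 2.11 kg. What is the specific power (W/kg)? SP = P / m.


Specific power = 13581 W / 2.11 kg = 6436 W/kg

6436 W/kg


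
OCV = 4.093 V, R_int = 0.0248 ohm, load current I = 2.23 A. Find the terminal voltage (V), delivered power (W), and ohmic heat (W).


Step 1: V_terminal = OCV - I*R = 4.093 - 2.23 * 0.0248 = 4.0377 V
Step 2: P_out = V_terminal * I = 4.0377 * 2.23 = 9.004 W
Step 3: Q = I^2 * R = 2.23^2 * 0.0248 = 0.1233 W

V=4.0377 V, P=9.004 W, Q=0.1233 W


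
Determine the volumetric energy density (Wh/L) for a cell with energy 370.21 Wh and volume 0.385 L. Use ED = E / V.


ED = E / V = 370.21 / 0.385 = 961.6 Wh/L

961.6 Wh/L


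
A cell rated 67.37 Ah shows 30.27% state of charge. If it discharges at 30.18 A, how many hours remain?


Step 1: remaining = SOC/100 * C_total = 30.27/100 * 67.37 = 20.393 Ah
Step 2: t = remaining / I = 20.393 / 30.18 = 0.6757 hr

0.6757 hr


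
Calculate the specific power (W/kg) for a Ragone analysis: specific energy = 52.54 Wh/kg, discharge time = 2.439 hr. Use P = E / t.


Specific power = 52.54 Wh/kg / 2.439 hr = 21.54 W/kg

21.54 W/kg


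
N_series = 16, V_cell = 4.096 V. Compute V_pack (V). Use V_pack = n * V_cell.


With 16 cells in series at 4.096 V each, V_pack = 65.536 V

65.536 V


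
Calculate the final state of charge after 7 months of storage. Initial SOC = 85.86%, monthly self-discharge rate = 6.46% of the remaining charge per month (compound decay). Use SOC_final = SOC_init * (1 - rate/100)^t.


decay = (1 - 6.46/100)^7 = 0.62659
SOC_final = 85.86 * 0.62659 = 53.80%

53.80%


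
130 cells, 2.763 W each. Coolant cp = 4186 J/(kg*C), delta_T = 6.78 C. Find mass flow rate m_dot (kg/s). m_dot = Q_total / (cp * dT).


Q_total = 130 * 2.763 = 359.19 W
m_dot = Q_total / (cp * dT) = 359.19 / (4186 * 6.78) = 0.01266 kg/s

0.01266 kg/s


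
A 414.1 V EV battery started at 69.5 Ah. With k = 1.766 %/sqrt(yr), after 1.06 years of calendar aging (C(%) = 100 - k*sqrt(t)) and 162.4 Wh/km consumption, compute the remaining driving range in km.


Step 1: capacity retention = 100 - 1.766 * sqrt(1.06) = 100 - 1.766 * 1.0296 = 98.182%
Step 2: C_now = 69.5 * 98.182/100 = 68.236 Ah
Step 3: E_pack = V * C_now = 414.1 * 68.236 = 28257 Wh
Step 4: range = E_pack / consumption = 28257 / 162.4 = 174.0 km

174.0 km


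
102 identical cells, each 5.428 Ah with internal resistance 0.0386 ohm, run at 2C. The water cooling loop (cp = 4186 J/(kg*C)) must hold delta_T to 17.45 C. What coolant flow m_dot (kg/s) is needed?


Step 1: I = 2 * 5.428 = 10.856 A
Step 2: Q_cell = I^2 * R = 10.856^2 * 0.0386 = 4.5491 W
Step 3: Q_total = 102 * 4.5491 = 464.01 W
Step 4: m_dot = Q_total / (cp * dT) = 464.01 / (4186 * 17.45) = 0.006352 kg/s

0.006352 kg/s


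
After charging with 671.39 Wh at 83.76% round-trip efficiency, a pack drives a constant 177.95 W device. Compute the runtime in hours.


Step 1: E_discharge = eta/100 * E_charge = 83.76/100 * 671.39 = 562.36 Wh
Step 2: t = E_discharge / P = 562.36 / 177.95 = 3.160 hr

3.160 hr


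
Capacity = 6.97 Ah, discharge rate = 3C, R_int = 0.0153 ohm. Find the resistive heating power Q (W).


Step 1: I = C_rate * capacity = 3 * 6.97 = 20.91 A
Step 2: Q = I^2 * R = 20.91^2 * 0.0153 = 437.23 * 0.0153 = 6.690 W

6.690 W


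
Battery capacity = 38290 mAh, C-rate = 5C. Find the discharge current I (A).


Convert: capacity = 38290 mAh = 38.29 Ah
I = C_rate * capacity = 5 * 38.29 = 191.45 A

191.45 A


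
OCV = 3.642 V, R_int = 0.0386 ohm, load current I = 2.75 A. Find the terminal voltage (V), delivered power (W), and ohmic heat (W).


Step 1: V_terminal = OCV - I*R = 3.642 - 2.75 * 0.0386 = 3.5359 V
Step 2: P_out = V_terminal * I = 3.5359 * 2.75 = 9.724 W
Step 3: Q = I^2 * R = 2.75^2 * 0.0386 = 0.2919 W

V=3.5359 V, P=9.724 W, Q=0.2919 W


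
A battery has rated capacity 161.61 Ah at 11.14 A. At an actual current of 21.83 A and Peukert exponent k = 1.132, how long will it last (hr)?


t_rated = C / I_rated = 161.61 / 11.14 = 14.507 hr
(I_rated/I)^k = (0.51031)^1.132 = 0.46695
t = t_rated * (I_rated/I)^k = 14.507 * 0.46695 = 6.774 hr

6.774 hr


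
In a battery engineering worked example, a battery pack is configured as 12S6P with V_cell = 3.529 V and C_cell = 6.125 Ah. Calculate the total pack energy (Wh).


E = Ns * Vcell * Np * Ccell = 12 * 3.529 * 6 * 6.125 = 1556 Wh

1556 Wh


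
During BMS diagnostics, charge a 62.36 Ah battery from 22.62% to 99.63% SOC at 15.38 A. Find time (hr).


Step 1: dSOC = 99.63% - 22.62% = 77.01%
Step 2: delta_Ah = 62.36 * 77.01 / 100 = 48.023 Ah
Step 3: t = 48.023 / 15.38 = 3.122 hr

3.122 hr


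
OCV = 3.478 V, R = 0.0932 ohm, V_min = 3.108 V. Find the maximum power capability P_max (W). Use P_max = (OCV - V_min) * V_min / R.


dV = OCV - V_min = 0.37 V (so I_max = dV / R)
P_max = dV * V_min / R = 0.37 * 3.108 / 0.0932 = 12.34 W

12.34 W


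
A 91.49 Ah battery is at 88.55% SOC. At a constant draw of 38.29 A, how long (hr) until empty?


Step 1: remaining = SOC/100 * C_total = 88.55/100 * 91.49 = 81.014 Ah
Step 2: t = remaining / I = 81.014 / 38.29 = 2.116 hr

2.116 hr


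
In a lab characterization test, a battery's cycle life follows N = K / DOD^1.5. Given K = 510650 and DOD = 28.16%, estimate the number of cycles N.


DOD^1.5 = 149.43
N = K / DOD^1.5 = 510650 / 149.43 = 3417

3417 cycles


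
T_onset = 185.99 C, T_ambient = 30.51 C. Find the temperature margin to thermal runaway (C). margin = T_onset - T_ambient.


margin = T_onset - T_ambient = 185.99 - 30.51 = 155.48 C

155.48 C


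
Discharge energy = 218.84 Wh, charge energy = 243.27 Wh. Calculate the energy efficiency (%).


Round-trip efficiency = 218.84/243.27 * 100% = 89.96%

89.96%


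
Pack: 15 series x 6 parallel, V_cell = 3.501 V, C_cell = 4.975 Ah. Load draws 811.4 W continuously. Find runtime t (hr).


Step 1: E_pack = Ns * V_cell * Np * C_cell = 15 * 3.501 * 6 * 4.975 = 1567.6 Wh
Step 2: t = E_pack / P = 1567.6 / 811.4 = 1.932 hr

1.932 hr


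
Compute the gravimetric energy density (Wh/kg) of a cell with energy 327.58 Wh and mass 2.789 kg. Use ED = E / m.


ED = E / m = 327.58 / 2.789 = 117.5 Wh/kg

117.5 Wh/kg


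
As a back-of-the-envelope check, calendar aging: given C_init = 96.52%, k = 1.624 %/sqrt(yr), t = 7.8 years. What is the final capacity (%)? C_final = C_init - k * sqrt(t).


Step 1: sqrt(7.8 yr) = 2.7928
Step 2: drop = 1.624 * 2.7928 = 4.5355
Step 3: C_final = 96.52 - 4.5355 = 91.98%

91.98%


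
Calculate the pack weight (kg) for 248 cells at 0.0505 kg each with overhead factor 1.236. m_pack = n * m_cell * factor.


m_pack = n * m_cell * overhead = 248 * 0.0505 * 1.236 = 15.48 kg

15.48 kg


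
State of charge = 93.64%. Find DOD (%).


DOD = 100 - SOC = 100 - 93.64 = 6.36%

6.36%


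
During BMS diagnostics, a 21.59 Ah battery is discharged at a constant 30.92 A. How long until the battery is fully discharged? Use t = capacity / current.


Runtime = 21.59 Ah / 30.92 A = 0.6983 hr

0.6983 hr


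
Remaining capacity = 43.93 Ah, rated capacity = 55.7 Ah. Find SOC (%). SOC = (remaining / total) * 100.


SOC = (remaining / total) * 100 = (43.93 / 55.7) * 100 = 78.87%

78.87%


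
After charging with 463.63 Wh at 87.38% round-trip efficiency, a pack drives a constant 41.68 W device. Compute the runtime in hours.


Step 1: E_discharge = eta/100 * E_charge = 87.38/100 * 463.63 = 405.12 Wh
Step 2: t = E_discharge / P = 405.12 / 41.68 = 9.720 hr

9.720 hr


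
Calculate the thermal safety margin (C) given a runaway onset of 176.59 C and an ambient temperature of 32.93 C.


Safety margin = 176.59 C - 32.93 C = 143.66 C

143.66 C


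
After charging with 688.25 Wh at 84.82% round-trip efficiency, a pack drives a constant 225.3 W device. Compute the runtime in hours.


Step 1: E_discharge = eta/100 * E_charge = 84.82/100 * 688.25 = 583.77 Wh
Step 2: t = E_discharge / P = 583.77 / 225.3 = 2.591 hr

2.591 hr


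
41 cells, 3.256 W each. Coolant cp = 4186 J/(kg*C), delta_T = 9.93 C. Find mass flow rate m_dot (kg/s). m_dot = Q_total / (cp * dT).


Step 1: Total heat Q = 41 * 3.256 W = 133.5 W
Step 2: denom = cp * dT = 4186 * 9.93 = 41567
Step 3: m_dot = 133.5 / 41567 = 0.003212 kg/s

0.003212 kg/s


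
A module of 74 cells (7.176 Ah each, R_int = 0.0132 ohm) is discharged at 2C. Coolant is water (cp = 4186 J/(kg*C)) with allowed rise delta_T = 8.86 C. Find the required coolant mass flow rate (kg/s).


Step 1: I = 2 * 7.176 = 14.352 A
Step 2: Q_cell = I^2 * R = 14.352^2 * 0.0132 = 2.7189 W
Step 3: Q_total = 74 * 2.7189 = 201.2 W
Step 4: m_dot = Q_total / (cp * dT) = 201.2 / (4186 * 8.86) = 0.005425 kg/s

0.005425 kg/s


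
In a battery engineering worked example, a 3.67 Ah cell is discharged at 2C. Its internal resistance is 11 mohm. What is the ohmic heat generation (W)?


Convert: R = 11 mohm = 0.011 ohm
Step 1: I = C_rate * capacity = 2 * 3.67 = 7.34 A
Step 2: Q = I^2 * R = 7.34^2 * 0.011 = 53.876 * 0.011 = 0.5926 W

0.5926 W


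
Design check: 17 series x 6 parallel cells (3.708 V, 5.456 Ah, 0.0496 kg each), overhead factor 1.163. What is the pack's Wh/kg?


Step 1: V_pack = 17 * 3.708 = 63.036 V
Step 2: C_pack = 6 * 5.456 = 32.736 Ah
Step 3: E_pack = V_pack * C_pack = 63.036 * 32.736 = 2063.5 Wh
Step 4: m_pack = 17 * 6 * 0.0496 * 1.163 = 5.8838 kg
Step 5: ED = E_pack / m_pack = 2063.5 / 5.8838 = 350.7 Wh/kg

350.7 Wh/kg


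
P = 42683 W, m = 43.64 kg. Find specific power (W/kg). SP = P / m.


SP = P / m = 42683 / 43.64 = 978.1 W/kg

978.1 W/kg


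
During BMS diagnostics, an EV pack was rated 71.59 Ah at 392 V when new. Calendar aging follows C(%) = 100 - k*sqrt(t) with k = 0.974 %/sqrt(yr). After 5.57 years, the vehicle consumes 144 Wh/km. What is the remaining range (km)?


Step 1: capacity retention = 100 - 0.974 * sqrt(5.57) = 100 - 0.974 * 2.3601 = 97.701%
Step 2: C_now = 71.59 * 97.701/100 = 69.944 Ah
Step 3: E_pack = V * C_now = 392 * 69.944 = 27418 Wh
Step 4: range = E_pack / consumption = 27418 / 144 = 190.4 km

190.4 km


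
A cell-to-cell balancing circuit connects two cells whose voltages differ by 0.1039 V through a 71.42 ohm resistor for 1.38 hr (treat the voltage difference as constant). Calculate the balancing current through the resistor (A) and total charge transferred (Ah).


First, Ohm's law: I_bal = 0.1039 V / 71.42 ohm = 0.0014548 A
Then Q = I * t = 0.0014548 A * 1.38 hr = 0.002008 Ah

I=0.0014548 A, Q=0.002008 Ah


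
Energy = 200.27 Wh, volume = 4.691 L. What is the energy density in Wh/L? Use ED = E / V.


ED = E / V = 200.27 / 4.691 = 42.69 Wh/L

42.69 Wh/L


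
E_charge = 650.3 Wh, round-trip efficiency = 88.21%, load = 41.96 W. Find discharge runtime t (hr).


Step 1: E_discharge = eta/100 * E_charge = 88.21/100 * 650.3 = 573.63 Wh
Step 2: t = E_discharge / P = 573.63 / 41.96 = 13.67 hr

13.67 hr


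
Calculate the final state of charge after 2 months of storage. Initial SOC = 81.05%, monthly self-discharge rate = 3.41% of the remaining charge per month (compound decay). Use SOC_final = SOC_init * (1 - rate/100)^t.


decay = (1 - 3.41/100)^2 = 0.93296
SOC_final = 81.05 * 0.93296 = 75.62%

75.62%


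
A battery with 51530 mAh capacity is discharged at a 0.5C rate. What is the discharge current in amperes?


Convert: capacity = 51530 mAh = 51.53 Ah
At 0.5C: I = 0.5 * 51.53 Ah = 25.765 A

25.765 A


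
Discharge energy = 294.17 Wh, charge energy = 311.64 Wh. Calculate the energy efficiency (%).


Round-trip efficiency = 294.17/311.64 * 100% = 94.39%

94.39%


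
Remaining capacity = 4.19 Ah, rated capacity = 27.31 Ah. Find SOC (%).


SOC = (remaining / total) * 100 = (4.19 / 27.31) * 100 = 15.34%

15.34%


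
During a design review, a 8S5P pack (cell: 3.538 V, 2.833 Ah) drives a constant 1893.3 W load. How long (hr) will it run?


Step 1: E_pack = Ns * V_cell * Np * C_cell = 8 * 3.538 * 5 * 2.833 = 400.93 Wh
Step 2: t = E_pack / P = 400.93 / 1893.3 = 0.2118 hr

0.2118 hr


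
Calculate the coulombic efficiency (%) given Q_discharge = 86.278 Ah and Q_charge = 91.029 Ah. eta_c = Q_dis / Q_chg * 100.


Coulombic efficiency = 86.278/91.029 * 100% = 94.78%

94.78%


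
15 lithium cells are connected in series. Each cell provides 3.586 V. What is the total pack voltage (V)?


With 15 cells in series at 3.586 V each, V_pack = 53.79 V

53.79 V


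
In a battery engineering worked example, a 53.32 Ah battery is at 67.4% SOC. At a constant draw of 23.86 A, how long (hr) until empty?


Step 1: remaining = SOC/100 * C_total = 67.4/100 * 53.32 = 35.938 Ah
Step 2: t = remaining / I = 35.938 / 23.86 = 1.506 hr

1.506 hr


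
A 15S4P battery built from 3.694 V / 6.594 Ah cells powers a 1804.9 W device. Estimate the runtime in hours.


Step 1: E_pack = Ns * V_cell * Np * C_cell = 15 * 3.694 * 4 * 6.594 = 1461.5 Wh
Step 2: t = E_pack / P = 1461.5 / 1804.9 = 0.8097 hr

0.8097 hr


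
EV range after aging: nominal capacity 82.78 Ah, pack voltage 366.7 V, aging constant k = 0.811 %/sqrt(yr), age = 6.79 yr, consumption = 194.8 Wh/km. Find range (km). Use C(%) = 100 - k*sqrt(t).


Step 1: capacity retention = 100 - 0.811 * sqrt(6.79) = 100 - 0.811 * 2.6058 = 97.887%
Step 2: C_now = 82.78 * 97.887/100 = 81.031 Ah
Step 3: E_pack = V * C_now = 366.7 * 81.031 = 29714 Wh
Step 4: range = E_pack / consumption = 29714 / 194.8 = 152.5 km

152.5 km


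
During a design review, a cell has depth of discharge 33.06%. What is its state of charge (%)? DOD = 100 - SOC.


SOC = 100 - DOD = 100 - 33.06 = 66.94%

66.94%


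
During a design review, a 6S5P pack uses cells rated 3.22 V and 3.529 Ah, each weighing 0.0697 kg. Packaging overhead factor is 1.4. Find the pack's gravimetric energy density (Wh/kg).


Step 1: V_pack = 6 * 3.22 = 19.32 V
Step 2: C_pack = 5 * 3.529 = 17.645 Ah
Step 3: E_pack = V_pack * C_pack = 19.32 * 17.645 = 340.9 Wh
Step 4: m_pack = 6 * 5 * 0.0697 * 1.4 = 2.9274 kg
Step 5: ED = E_pack / m_pack = 340.9 / 2.9274 = 116.5 Wh/kg

116.5 Wh/kg


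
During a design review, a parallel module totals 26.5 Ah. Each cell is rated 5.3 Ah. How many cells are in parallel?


n = C_total / C_cell = 26.5 / 5.3 = 5

5


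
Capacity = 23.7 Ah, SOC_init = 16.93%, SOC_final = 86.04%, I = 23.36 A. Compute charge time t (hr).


delta_Ah = 23.7 * (86.04 - 16.93) / 100 = 16.379 Ah
t = delta_Ah / I = 16.379 / 23.36 = 0.7012 hr

0.7012 hr


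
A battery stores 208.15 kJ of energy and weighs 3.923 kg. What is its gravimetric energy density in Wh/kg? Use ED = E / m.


Convert: E = 208.15 kJ = 57.819 Wh
ED = E / m = 57.819 / 3.923 = 14.74 Wh/kg

14.74 Wh/kg


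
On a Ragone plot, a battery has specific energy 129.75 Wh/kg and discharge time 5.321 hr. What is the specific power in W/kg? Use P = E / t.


P_specific = E / t = 129.75 / 5.321 = 24.38 W/kg

24.38 W/kg


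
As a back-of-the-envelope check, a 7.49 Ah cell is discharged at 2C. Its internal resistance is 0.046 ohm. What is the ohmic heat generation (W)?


Step 1: I = C_rate * capacity = 2 * 7.49 = 14.98 A
Step 2: Q = I^2 * R = 14.98^2 * 0.046 = 224.4 * 0.046 = 10.32 W

10.32 W


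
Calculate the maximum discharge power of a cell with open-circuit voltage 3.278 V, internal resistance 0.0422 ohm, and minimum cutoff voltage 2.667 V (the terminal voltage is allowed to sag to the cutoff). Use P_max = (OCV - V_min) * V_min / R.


dV = OCV - V_min = 0.611 V (so I_max = dV / R)
P_max = dV * V_min / R = 0.611 * 2.667 / 0.0422 = 38.61 W

38.61 W


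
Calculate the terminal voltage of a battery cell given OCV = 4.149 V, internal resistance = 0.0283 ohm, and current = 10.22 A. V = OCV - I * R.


IR drop = 10.22 * 0.0283 = 0.28923 V
V = 4.149 - 0.28923 = 3.860 V

3.860 V


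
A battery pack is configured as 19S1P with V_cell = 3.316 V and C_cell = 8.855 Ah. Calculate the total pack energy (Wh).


E = Ns * Vcell * Np * Ccell = 19 * 3.316 * 1 * 8.855 = 557.9 Wh

557.9 Wh


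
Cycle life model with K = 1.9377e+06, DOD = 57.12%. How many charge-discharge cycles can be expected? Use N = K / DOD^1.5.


Step 1: DOD^1.5 = 57.12^1.5 = 431.7
Step 2: N = 1.9377e+06 / 431.7 = 4489 cycles

4489 cycles


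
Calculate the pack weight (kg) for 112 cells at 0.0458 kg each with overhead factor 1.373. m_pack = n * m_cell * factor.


Cell mass sum = 112 * 0.0458 = 5.1296 kg
With overhead 1.373: m_pack = 5.1296 * 1.373 = 7.043 kg

7.043 kg


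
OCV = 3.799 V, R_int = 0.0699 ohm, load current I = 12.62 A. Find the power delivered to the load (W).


Step 1: V_terminal = OCV - I*R = 3.799 - 12.62 * 0.0699 = 2.9169 V
Step 2: P_out = V_terminal * I = 2.9169 * 12.62 = 36.81 W

36.81 W


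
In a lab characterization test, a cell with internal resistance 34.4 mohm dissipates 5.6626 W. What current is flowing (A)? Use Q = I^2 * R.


Convert: R = 34.4 mohm = 0.0344 ohm
I = sqrt(Q / R) = sqrt(5.6626 / 0.0344) = sqrt(164.61) = 12.83 A

12.83 A


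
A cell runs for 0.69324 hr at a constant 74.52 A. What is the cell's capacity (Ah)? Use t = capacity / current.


C = I * t = 74.52 * 0.69324 = 51.66 Ah

51.66 Ah


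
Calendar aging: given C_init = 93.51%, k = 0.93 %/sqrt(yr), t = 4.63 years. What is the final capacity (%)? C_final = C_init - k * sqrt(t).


sqrt(t) = sqrt(4.63) = 2.1517
C_final = 93.51 - 0.93 * 2.1517 = 91.51%

91.51%


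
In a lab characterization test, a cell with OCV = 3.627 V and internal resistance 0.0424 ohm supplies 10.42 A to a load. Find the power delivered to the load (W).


Step 1: V_terminal = OCV - I*R = 3.627 - 10.42 * 0.0424 = 3.1852 V
Step 2: P_out = V_terminal * I = 3.1852 * 10.42 = 33.19 W

33.19 W


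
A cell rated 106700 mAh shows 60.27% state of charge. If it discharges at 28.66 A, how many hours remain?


Convert: C_total = 106700 mAh = 106.7 Ah
Step 1: remaining = SOC/100 * C_total = 60.27/100 * 106.7 = 64.308 Ah
Step 2: t = remaining / I = 64.308 / 28.66 = 2.244 hr

2.244 hr


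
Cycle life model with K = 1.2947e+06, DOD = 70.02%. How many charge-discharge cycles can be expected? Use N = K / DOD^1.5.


Step 1: DOD^1.5 = 70.02^1.5 = 585.91
Step 2: N = 1.2947e+06 / 585.91 = 2210 cycles

2210 cycles


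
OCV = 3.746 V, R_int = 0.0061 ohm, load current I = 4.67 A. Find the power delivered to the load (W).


Step 1: V_terminal = OCV - I*R = 3.746 - 4.67 * 0.0061 = 3.7175 V
Step 2: P_out = V_terminal * I = 3.7175 * 4.67 = 17.36 W

17.36 W


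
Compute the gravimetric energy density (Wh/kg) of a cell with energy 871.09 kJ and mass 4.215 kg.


Convert: E = 871.09 kJ = 241.97 Wh
ED = E / m = 241.97 / 4.215 = 57.41 Wh/kg

57.41 Wh/kg


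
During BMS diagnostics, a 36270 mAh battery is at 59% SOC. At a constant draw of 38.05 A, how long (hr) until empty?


Convert: C_total = 36270 mAh = 36.27 Ah
Step 1: remaining = SOC/100 * C_total = 59/100 * 36.27 = 21.399 Ah
Step 2: t = remaining / I = 21.399 / 38.05 = 0.5624 hr

0.5624 hr


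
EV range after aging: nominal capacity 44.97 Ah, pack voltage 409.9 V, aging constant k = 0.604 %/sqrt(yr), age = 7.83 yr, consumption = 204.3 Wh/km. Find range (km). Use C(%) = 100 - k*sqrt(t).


Step 1: capacity retention = 100 - 0.604 * sqrt(7.83) = 100 - 0.604 * 2.7982 = 98.31%
Step 2: C_now = 44.97 * 98.31/100 = 44.21 Ah
Step 3: E_pack = V * C_now = 409.9 * 44.21 = 18122 Wh
Step 4: range = E_pack / consumption = 18122 / 204.3 = 88.70 km

88.70 km


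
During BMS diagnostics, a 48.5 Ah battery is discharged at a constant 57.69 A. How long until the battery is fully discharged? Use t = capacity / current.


Runtime = 48.5 Ah / 57.69 A = 0.8407 hr

0.8407 hr


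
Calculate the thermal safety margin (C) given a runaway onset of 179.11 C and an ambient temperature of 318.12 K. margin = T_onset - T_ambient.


Convert: T_ambient = 318.12 K = 44.97 C
margin = 179.11 - 44.97 = 134.14 C

134.14 C


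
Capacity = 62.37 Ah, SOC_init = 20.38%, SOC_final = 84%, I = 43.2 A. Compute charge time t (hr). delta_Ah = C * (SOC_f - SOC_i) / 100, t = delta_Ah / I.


delta_Ah = 62.37 * (84 - 20.38) / 100 = 39.68 Ah
t = delta_Ah / I = 39.68 / 43.2 = 0.9185 hr

0.9185 hr


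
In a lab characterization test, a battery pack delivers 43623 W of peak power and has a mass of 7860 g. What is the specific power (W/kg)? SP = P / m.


Convert: m = 7860 g = 7.86 kg
Specific power = 43623 W / 7.86 kg = 5550 W/kg

5550 W/kg


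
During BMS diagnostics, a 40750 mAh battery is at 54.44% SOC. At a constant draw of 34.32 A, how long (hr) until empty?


Convert: C_total = 40750 mAh = 40.75 Ah
Step 1: remaining = SOC/100 * C_total = 54.44/100 * 40.75 = 22.184 Ah
Step 2: t = remaining / I = 22.184 / 34.32 = 0.6464 hr

0.6464 hr


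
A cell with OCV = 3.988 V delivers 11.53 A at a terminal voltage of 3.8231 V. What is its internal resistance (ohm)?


R = (OCV - V) / I = (3.988 - 3.8231) / 11.53 = 0.01430 ohm

0.01430 ohm


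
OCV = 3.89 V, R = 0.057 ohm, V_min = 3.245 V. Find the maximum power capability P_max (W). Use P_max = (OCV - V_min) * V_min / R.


P_max = (OCV - V_min) * V_min / R = (3.89 - 3.245) * 3.245 / 0.057 = 0.645 * 3.245 / 0.057 = 36.72 W

36.72 W


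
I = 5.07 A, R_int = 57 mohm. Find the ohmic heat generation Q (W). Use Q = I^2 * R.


Convert: R = 57 mohm = 0.057 ohm
Q = I^2 * R = 5.07^2 * 0.057 = 1.465 W

1.465 W


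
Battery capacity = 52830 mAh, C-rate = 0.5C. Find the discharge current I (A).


Convert: capacity = 52830 mAh = 52.83 Ah
At 0.5C: I = 0.5 * 52.83 Ah = 26.415 A

26.415 A


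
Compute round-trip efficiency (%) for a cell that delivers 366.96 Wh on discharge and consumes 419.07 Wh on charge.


Round-trip efficiency = 366.96/419.07 * 100% = 87.57%

87.57%


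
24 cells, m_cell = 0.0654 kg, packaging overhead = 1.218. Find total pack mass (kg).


m_pack = n * m_cell * overhead = 24 * 0.0654 * 1.218 = 1.912 kg

1.912 kg


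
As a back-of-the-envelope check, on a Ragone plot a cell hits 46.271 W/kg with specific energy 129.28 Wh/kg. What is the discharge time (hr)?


t = E / P = 129.28 / 46.271 = 2.794 hr

2.794 hr


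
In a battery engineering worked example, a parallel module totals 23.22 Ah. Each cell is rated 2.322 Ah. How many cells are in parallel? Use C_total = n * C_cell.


n = C_total / C_cell = 23.22 / 2.322 = 10

10


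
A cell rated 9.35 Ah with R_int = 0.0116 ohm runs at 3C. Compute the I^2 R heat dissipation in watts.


Step 1: I = C_rate * capacity = 3 * 9.35 = 28.05 A
Step 2: Q = I^2 * R = 28.05^2 * 0.0116 = 786.8 * 0.0116 = 9.127 W

9.127 W


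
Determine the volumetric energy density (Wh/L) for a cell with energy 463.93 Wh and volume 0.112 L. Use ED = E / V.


Volumetric ED = 463.93 Wh / 0.112 L = 4142 Wh/L

4142 Wh/L


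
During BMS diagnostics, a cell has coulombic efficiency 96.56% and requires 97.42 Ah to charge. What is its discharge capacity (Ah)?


Q_dis = eta/100 * Q_chg = 96.56/100 * 97.42 = 94.07 Ah

94.07 Ah


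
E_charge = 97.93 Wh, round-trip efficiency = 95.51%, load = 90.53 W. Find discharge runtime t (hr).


Step 1: E_discharge = eta/100 * E_charge = 95.51/100 * 97.93 = 93.533 Wh
Step 2: t = E_discharge / P = 93.533 / 90.53 = 1.033 hr

1.033 hr


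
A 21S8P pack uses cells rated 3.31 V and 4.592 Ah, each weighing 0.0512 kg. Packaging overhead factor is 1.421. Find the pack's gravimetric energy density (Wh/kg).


Step 1: V_pack = 21 * 3.31 = 69.51 V
Step 2: C_pack = 8 * 4.592 = 36.736 Ah
Step 3: E_pack = V_pack * C_pack = 69.51 * 36.736 = 2553.5 Wh
Step 4: m_pack = 21 * 8 * 0.0512 * 1.421 = 12.223 kg
Step 5: ED = E_pack / m_pack = 2553.5 / 12.223 = 208.9 Wh/kg

208.9 Wh/kg


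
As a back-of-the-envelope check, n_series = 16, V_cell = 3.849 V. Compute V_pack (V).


With 16 cells in series at 3.849 V each, V_pack = 61.584 V

61.584 V


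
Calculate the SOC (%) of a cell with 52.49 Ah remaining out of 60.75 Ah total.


SOC% = 52.49 / 60.75 * 100 = 86.40%

86.40%


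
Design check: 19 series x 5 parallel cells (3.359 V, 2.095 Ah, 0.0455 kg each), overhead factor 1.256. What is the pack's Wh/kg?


Step 1: V_pack = 19 * 3.359 = 63.821 V
Step 2: C_pack = 5 * 2.095 = 10.475 Ah
Step 3: E_pack = V_pack * C_pack = 63.821 * 10.475 = 668.52 Wh
Step 4: m_pack = 19 * 5 * 0.0455 * 1.256 = 5.4291 kg
Step 5: ED = E_pack / m_pack = 668.52 / 5.4291 = 123.1 Wh/kg

123.1 Wh/kg
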